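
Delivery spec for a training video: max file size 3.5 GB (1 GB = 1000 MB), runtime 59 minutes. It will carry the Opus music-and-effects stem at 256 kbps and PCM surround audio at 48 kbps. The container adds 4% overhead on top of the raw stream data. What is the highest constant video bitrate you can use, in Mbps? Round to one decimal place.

7.3 Mbps

Budget: 3.5 GB = 28000.0 Mb.
Stream payload after overhead: 28000.0 / 1.04 = 26923.1 Mb.
59 min = 3540 s
Total bitrate budget: 26923.1 Mb / 3540 s = 7.605 Mbps.
Audio total: 256 + 48 = 304 kbps = 0.304 Mbps.
Video: 7.605 − 0.304 = 7.301 Mbps.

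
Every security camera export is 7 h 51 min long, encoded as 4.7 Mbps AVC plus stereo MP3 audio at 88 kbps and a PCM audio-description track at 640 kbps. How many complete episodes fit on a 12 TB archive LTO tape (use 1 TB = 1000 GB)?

7 h 51 min = 471 min = 28260 s
Audio total: 88 + 640 = 728 kbps = 0.728 Mbps.
Total bitrate: 5.428 Mbps.
Per item: 5.428 Mbps × 28260 s = 153,395 Mb = 19,174 MB.
Capacity: 12 TB = 96,000,000 Mb; 625.83 items → 625 complete.

625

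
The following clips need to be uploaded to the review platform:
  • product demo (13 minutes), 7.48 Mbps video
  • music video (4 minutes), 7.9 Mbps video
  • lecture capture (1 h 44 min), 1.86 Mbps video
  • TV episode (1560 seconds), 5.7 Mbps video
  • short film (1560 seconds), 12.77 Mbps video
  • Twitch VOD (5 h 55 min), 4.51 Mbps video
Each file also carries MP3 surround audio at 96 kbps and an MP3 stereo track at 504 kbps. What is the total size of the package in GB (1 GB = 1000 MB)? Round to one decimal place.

20.4 GB

Audio total: 96 + 504 = 600 kbps = 0.600 Mbps.
product demo: 8.080 Mbps × 780 s = 6302.4 Mb
music video: 8.500 Mbps × 240 s = 2040.0 Mb
lecture capture: 2.460 Mbps × 6240 s = 15350.4 Mb
TV episode: 6.300 Mbps × 1560 s = 9828.0 Mb
short film: 13.370 Mbps × 1560 s = 20857.2 Mb
Twitch VOD: 5.110 Mbps × 21300 s = 108843.0 Mb
Total: 163221.0 Mb = 20402.6 MB.
= 20.40 GB.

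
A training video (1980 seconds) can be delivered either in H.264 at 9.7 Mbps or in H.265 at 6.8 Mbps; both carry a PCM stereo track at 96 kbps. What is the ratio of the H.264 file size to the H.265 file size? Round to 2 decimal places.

Audio: 96 kbps = 0.096 Mbps.
H.264: 9.796 Mbps × 1980 s = 19396.1 Mb = 2.258 GiB.
H.265: 6.896 Mbps × 1980 s = 13654.1 Mb = 1.590 GiB.
Ratio: 2.258 / 1.590 = 1.421.

1.42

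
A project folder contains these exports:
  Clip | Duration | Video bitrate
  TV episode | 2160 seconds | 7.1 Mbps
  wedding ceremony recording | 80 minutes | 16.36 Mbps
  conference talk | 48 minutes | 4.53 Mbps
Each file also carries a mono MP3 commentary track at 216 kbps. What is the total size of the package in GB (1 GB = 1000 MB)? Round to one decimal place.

Audio: 216 kbps = 0.216 Mbps.
TV episode: 7.316 Mbps × 2160 s = 15802.6 Mb
wedding ceremony recording: 16.576 Mbps × 4800 s = 79564.8 Mb
conference talk: 4.746 Mbps × 2880 s = 13668.5 Mb
Total: 109035.8 Mb = 13629.5 MB.
= 13.63 GB.

13.6 GB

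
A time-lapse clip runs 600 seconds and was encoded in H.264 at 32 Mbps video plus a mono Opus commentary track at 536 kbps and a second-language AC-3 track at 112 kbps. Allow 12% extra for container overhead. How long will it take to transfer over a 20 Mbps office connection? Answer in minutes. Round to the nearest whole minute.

18 minutes

Audio total: 536 + 112 = 648 kbps = 0.648 Mbps.
Total bitrate: 32.648 Mbps.
File: 32.648 Mbps × 600 s = 19588.8 Mb.
With 12% container overhead: ×1.12. → 21939.5 Mb.
At 20 Mbps: 21939.5 / 20 = 1097.0 s ≈ 18.3 minutes.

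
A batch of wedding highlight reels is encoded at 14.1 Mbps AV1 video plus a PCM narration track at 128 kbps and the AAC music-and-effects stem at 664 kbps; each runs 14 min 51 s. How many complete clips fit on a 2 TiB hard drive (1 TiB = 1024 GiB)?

1325

14 min 51 s = 891 s
Audio total: 128 + 664 = 792 kbps = 0.792 Mbps.
Total bitrate: 14.892 Mbps.
Per item: 14.892 Mbps × 891 s = 13,269 Mb = 1,659 MB.
Capacity: 2 TiB = 17,592,186 Mb; 1325.83 items → 1325 complete.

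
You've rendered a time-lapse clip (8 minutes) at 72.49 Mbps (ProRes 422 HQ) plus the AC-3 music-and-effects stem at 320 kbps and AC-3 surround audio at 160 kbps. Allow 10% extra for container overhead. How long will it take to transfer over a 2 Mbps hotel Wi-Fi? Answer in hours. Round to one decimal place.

5.4 hours

8 min = 480 s
Audio total: 320 + 160 = 480 kbps = 0.480 Mbps.
Total bitrate: 72.970 Mbps.
File: 72.970 Mbps × 480 s = 35025.6 Mb.
With 10% container overhead: ×1.10. → 38528.2 Mb.
At 2 Mbps: 38528.2 / 2 = 19264.1 s ≈ 5.35 hours.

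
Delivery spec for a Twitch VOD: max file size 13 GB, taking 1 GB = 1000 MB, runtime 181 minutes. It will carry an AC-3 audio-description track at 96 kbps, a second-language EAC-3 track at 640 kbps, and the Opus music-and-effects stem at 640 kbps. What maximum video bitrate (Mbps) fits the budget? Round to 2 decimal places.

Budget: 13 GB = 104000.0 Mb.
181 min = 10860 s
Total bitrate budget: 104000.0 Mb / 10860 s = 9.576 Mbps.
Audio total: 96 + 640 + 640 = 1376 kbps = 1.376 Mbps.
Video: 9.576 − 1.376 = 8.200 Mbps.

8.20 Mbps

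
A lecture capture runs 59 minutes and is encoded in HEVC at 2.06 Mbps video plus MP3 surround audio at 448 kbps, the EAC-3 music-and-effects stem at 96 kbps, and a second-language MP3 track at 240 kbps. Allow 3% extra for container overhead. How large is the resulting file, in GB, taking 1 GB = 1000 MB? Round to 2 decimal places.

1.30 GB

59 min = 3540 s
Audio total: 448 + 96 + 240 = 784 kbps = 0.784 Mbps.
Total bitrate: 2.06 + 0.784 = 2.844 Mbps.
Stream data: 2.844 Mbps × 3540 s = 10067.8 Mb.
With 3% container overhead: ×1.03.
10,370 Mb ÷ 8 = 1,296 MB → 1.296 GB.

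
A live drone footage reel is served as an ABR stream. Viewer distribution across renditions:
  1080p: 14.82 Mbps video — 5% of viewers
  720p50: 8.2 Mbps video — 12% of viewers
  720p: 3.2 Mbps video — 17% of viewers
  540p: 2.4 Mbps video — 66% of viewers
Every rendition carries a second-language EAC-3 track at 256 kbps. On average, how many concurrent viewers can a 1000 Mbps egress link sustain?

243

Audio: 256 kbps = 0.256 Mbps.
Average per-viewer bitrate: 0.05×15.076 + 0.12×8.456 + 0.17×3.456 + 0.66×2.656 = 4.109 Mbps.
1000 Mbps = 1,000 Mbps; 1,000 / 4.109 = 243.37 → 243.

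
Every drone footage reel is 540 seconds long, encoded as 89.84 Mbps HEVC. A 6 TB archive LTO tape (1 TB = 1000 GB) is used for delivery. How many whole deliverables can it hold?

Per item: 89.840 Mbps × 540 s = 48,514 Mb = 6,064 MB.
Capacity: 6 TB = 48,000,000 Mb; 989.41 items → 989 complete.

989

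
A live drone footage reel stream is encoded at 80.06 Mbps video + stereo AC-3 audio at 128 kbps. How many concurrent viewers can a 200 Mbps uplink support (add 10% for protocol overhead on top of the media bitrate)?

Audio: 128 kbps = 0.128 Mbps.
Per-viewer media rate: 80.188 Mbps.
On the wire with 10% overhead: 88.207 Mbps.
200 Mbps = 200.0 Mbps; 200.0 / 88.207 = 2.27 → 2 viewers.

2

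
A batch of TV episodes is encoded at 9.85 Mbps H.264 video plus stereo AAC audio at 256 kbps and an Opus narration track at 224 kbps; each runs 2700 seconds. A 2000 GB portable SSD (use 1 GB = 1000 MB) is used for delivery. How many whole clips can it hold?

Audio total: 256 + 224 = 480 kbps = 0.480 Mbps.
Total bitrate: 10.330 Mbps.
Per item: 10.330 Mbps × 2700 s = 27,891 Mb = 3,486 MB.
Capacity: 2000 GB = 16,000,000 Mb; 573.66 items → 573 complete.

573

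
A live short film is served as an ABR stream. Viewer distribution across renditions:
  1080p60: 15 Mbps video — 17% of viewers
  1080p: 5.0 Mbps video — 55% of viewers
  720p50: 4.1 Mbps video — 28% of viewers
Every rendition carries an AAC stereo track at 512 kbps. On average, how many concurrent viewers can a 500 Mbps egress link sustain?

71

Audio: 512 kbps = 0.512 Mbps.
Average per-viewer bitrate: 0.17×15.512 + 0.55×5.512 + 0.28×4.612 = 6.960 Mbps.
500 Mbps = 500.0 Mbps; 500.0 / 6.960 = 71.84 → 71.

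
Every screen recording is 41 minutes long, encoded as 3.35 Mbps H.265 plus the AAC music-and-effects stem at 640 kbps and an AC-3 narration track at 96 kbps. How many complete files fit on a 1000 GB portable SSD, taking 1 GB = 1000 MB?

795

41 min = 2460 s
Audio total: 640 + 96 = 736 kbps = 0.736 Mbps.
Total bitrate: 4.086 Mbps.
Per item: 4.086 Mbps × 2460 s = 10,052 Mb = 1,256 MB.
Capacity: 1000 GB = 8,000,000 Mb; 795.90 items → 795 complete.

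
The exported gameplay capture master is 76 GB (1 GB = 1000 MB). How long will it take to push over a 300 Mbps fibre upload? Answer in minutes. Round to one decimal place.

File: 76 GB = 608000.0 Mb.
At 300 Mbps: 608000.0 / 300 = 2026.7 s ≈ 33.8 minutes.

33.8 minutes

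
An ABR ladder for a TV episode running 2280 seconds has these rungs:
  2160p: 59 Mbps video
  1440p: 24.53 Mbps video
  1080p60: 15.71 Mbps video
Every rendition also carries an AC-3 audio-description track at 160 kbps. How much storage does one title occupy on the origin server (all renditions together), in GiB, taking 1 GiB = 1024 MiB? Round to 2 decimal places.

26.47 GiB

Audio: 160 kbps = 0.160 Mbps.
Sum of rendition bitrates: (59+0.160) + (24.53+0.160) + (15.71+0.160) = 99.720 Mbps.
× 2280 s = 227,362 Mb = 28,420 MB = 26.47 GiB.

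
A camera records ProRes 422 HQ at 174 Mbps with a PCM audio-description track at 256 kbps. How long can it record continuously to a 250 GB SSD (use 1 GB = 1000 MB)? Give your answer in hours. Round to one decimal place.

Audio: 256 kbps = 0.256 Mbps.
Total bitrate: 174 + 0.256 = 174.256 Mbps.
Capacity: 250 GB = 2,000,000 Mb.
Recording time: 2,000,000 / 174.256 = 11,477 s ≈ 3.19 hours.

3.2 hours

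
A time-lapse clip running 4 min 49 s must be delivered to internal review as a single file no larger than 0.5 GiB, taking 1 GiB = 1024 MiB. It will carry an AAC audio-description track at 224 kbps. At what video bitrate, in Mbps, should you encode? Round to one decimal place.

Budget: 0.5 GiB = 4295.0 Mb.
4 min 49 s = 289 s
Total bitrate budget: 4295.0 Mb / 289 s = 14.861 Mbps.
Audio: 224 kbps = 0.224 Mbps.
Video: 14.861 − 0.224 = 14.637 Mbps.

14.6 Mbps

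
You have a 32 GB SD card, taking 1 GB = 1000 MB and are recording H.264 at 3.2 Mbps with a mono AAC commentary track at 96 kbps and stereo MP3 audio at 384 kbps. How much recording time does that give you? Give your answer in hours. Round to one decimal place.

Audio total: 96 + 384 = 480 kbps = 0.480 Mbps.
Total bitrate: 3.2 + 0.480 = 3.680 Mbps.
Capacity: 32 GB = 256,000 Mb.
Recording time: 256,000 / 3.680 = 69,565 s ≈ 19.3 hours.

19.3 hours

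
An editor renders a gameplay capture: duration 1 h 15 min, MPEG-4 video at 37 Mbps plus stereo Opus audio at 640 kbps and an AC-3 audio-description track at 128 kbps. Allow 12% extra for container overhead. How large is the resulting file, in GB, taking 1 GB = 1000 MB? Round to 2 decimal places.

1 h 15 min = 75 min = 4500 s
Audio total: 640 + 128 = 768 kbps = 0.768 Mbps.
Total bitrate: 37 + 0.768 = 37.768 Mbps.
Stream data: 37.768 Mbps × 4500 s = 169956.0 Mb.
With 12% container overhead: ×1.12.
190,351 Mb ÷ 8 = 23,794 MB → 23.79 GB.

23.79 GB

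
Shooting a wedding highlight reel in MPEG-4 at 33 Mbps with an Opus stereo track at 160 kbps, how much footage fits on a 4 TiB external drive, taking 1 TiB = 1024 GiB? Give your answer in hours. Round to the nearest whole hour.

Audio: 160 kbps = 0.160 Mbps.
Total bitrate: 33 + 0.160 = 33.160 Mbps.
Capacity: 4 TiB = 35,184,372 Mb.
Recording time: 35,184,372 / 33.160 = 1,061,049 s ≈ 295 hours.

295 hours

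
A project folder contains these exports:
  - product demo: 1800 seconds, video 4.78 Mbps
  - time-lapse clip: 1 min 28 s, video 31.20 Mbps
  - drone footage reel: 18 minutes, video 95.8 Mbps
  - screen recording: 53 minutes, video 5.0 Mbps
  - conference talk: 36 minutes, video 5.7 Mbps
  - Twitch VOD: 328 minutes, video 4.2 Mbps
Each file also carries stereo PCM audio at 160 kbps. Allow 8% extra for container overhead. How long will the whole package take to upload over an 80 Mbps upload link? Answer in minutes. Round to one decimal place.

51.8 minutes

Audio: 160 kbps = 0.160 Mbps.
product demo: 4.940 Mbps × 1800 s × 1.08 = 9603.4 Mb
time-lapse clip: 31.360 Mbps × 88 s × 1.08 = 2980.5 Mb
drone footage reel: 95.960 Mbps × 1080 s × 1.08 = 111927.7 Mb
screen recording: 5.160 Mbps × 3180 s × 1.08 = 17721.5 Mb
conference talk: 5.860 Mbps × 2160 s × 1.08 = 13670.2 Mb
Twitch VOD: 4.360 Mbps × 19680 s × 1.08 = 92669.2 Mb
Total: 248572.5 Mb = 31071.6 MB.
At 80 Mbps: 248572.5 / 80 = 3107 s ≈ 51.8 minutes.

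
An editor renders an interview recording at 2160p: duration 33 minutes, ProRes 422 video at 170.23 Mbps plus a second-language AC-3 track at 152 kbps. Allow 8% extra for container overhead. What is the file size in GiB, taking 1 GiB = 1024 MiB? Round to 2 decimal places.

33 min = 1980 s
Audio: 152 kbps = 0.152 Mbps.
Total bitrate: 170.23 + 0.152 = 170.382 Mbps.
Stream data: 170.382 Mbps × 1980 s = 337356.4 Mb.
With 8% container overhead: ×1.08.
364,345 Mb = 45,543,108,600 bytes ÷ 1,073,741,824 = 42.42 GiB.

42.42 GiB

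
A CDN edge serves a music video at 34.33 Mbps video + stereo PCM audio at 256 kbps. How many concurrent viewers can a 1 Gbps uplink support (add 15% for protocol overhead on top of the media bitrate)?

25

Audio: 256 kbps = 0.256 Mbps.
Per-viewer media rate: 34.586 Mbps.
On the wire with 15% overhead: 39.774 Mbps.
1 Gbps = 1,000 Mbps; 1,000 / 39.774 = 25.14 → 25 viewers.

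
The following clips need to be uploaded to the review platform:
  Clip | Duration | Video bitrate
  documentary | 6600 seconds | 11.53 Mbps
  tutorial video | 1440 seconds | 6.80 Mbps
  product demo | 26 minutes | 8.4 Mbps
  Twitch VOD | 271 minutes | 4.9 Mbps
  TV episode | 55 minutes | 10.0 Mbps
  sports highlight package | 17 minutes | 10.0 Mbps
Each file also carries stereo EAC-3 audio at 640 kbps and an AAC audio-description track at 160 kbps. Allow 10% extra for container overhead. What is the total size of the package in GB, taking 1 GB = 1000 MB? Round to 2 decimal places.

33.83 GB

Audio total: 640 + 160 = 800 kbps = 0.800 Mbps.
documentary: 12.330 Mbps × 6600 s × 1.10 = 89515.8 Mb
tutorial video: 7.600 Mbps × 1440 s × 1.10 = 12038.4 Mb
product demo: 9.200 Mbps × 1560 s × 1.10 = 15787.2 Mb
Twitch VOD: 5.700 Mbps × 16260 s × 1.10 = 101950.2 Mb
TV episode: 10.800 Mbps × 3300 s × 1.10 = 39204.0 Mb
sports highlight package: 10.800 Mbps × 1020 s × 1.10 = 12117.6 Mb
Total: 270613.2 Mb = 33826.7 MB.
= 33.83 GB.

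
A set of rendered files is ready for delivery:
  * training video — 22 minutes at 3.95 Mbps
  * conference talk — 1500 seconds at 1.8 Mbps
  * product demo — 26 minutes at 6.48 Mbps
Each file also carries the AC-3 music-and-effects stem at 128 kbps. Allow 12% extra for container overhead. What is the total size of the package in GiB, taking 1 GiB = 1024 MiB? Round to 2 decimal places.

Audio: 128 kbps = 0.128 Mbps.
training video: 4.078 Mbps × 1320 s × 1.12 = 6028.9 Mb
conference talk: 1.928 Mbps × 1500 s × 1.12 = 3239.0 Mb
product demo: 6.608 Mbps × 1560 s × 1.12 = 11545.5 Mb
Total: 20813.5 Mb = 2601.7 MB.
= 2.423 GiB.

2.42 GiB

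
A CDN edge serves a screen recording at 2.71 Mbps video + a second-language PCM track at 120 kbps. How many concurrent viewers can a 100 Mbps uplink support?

35

Audio: 120 kbps = 0.120 Mbps.
Per-viewer media rate: 2.830 Mbps.
100 Mbps = 100.0 Mbps; 100.0 / 2.830 = 35.34 → 35 viewers.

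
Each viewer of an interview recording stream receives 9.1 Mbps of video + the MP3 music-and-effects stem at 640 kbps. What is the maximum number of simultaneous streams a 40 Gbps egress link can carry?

Audio: 640 kbps = 0.640 Mbps.
Per-viewer media rate: 9.740 Mbps.
40 Gbps = 40,000 Mbps; 40,000 / 9.740 = 4106.78 → 4106 viewers.

4106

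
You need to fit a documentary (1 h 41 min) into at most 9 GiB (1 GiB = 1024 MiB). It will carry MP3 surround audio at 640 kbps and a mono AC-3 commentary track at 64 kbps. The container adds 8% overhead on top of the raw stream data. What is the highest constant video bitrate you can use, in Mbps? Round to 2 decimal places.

Budget: 9 GiB = 77309.4 Mb.
Stream payload after overhead: 77309.4 / 1.08 = 71582.8 Mb.
1 h 41 min = 101 min = 6060 s
Total bitrate budget: 71582.8 Mb / 6060 s = 11.812 Mbps.
Audio total: 640 + 64 = 704 kbps = 0.704 Mbps.
Video: 11.812 − 0.704 = 11.108 Mbps.

11.11 Mbps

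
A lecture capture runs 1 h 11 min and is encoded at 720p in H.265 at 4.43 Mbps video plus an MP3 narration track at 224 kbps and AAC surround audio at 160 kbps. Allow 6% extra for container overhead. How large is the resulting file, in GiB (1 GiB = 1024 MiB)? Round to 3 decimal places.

1 h 11 min = 71 min = 4260 s
Audio total: 224 + 160 = 384 kbps = 0.384 Mbps.
Total bitrate: 4.43 + 0.384 = 4.814 Mbps.
Stream data: 4.814 Mbps × 4260 s = 20507.6 Mb.
With 6% container overhead: ×1.06.
21,738 Mb = 2,717,262,300 bytes ÷ 1,073,741,824 = 2.531 GiB.

2.531 GiB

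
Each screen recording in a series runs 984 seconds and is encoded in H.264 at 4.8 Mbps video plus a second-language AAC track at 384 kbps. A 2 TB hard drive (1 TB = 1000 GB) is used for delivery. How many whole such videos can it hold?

3136

Audio: 384 kbps = 0.384 Mbps.
Total bitrate: 5.184 Mbps.
Per item: 5.184 Mbps × 984 s = 5,101 Mb = 637.6 MB.
Capacity: 2 TB = 16,000,000 Mb; 3136.61 items → 3136 complete.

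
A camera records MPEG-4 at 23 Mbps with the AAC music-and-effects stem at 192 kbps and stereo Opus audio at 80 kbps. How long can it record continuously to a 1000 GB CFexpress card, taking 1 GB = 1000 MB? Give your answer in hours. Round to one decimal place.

Audio total: 192 + 80 = 272 kbps = 0.272 Mbps.
Total bitrate: 23 + 0.272 = 23.272 Mbps.
Capacity: 1000 GB = 8,000,000 Mb.
Recording time: 8,000,000 / 23.272 = 343,761 s ≈ 95.5 hours.

95.5 hours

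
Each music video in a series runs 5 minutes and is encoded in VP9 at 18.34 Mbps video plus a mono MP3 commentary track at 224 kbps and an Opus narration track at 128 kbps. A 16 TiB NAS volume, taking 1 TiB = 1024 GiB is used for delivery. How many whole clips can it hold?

25097

5 min = 300 s
Audio total: 224 + 128 = 352 kbps = 0.352 Mbps.
Total bitrate: 18.692 Mbps.
Per item: 18.692 Mbps × 300 s = 5,608 Mb = 701.0 MB.
Capacity: 16 TiB = 140,737,488 Mb; 25097.63 items → 25097 complete.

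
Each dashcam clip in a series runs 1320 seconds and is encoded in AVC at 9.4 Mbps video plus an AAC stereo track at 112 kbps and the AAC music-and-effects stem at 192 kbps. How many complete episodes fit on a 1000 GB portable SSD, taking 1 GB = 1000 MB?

624

Audio total: 112 + 192 = 304 kbps = 0.304 Mbps.
Total bitrate: 9.704 Mbps.
Per item: 9.704 Mbps × 1320 s = 12,809 Mb = 1,601 MB.
Capacity: 1000 GB = 8,000,000 Mb; 624.55 items → 624 complete.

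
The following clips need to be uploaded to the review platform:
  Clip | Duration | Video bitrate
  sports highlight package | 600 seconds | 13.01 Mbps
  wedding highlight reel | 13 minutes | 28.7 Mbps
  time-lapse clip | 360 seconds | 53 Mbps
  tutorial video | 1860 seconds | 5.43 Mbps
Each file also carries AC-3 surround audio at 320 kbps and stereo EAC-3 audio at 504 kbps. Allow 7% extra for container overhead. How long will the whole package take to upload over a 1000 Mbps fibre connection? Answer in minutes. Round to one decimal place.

Audio total: 320 + 504 = 824 kbps = 0.824 Mbps.
sports highlight package: 13.834 Mbps × 600 s × 1.07 = 8881.4 Mb
wedding highlight reel: 29.524 Mbps × 780 s × 1.07 = 24640.7 Mb
time-lapse clip: 53.824 Mbps × 360 s × 1.07 = 20733.0 Mb
tutorial video: 6.254 Mbps × 1860 s × 1.07 = 12446.7 Mb
Total: 66701.9 Mb = 8337.7 MB.
At 1000 Mbps: 66701.9 / 1000 = 67 s ≈ 1.11 minutes.

1.1 minutes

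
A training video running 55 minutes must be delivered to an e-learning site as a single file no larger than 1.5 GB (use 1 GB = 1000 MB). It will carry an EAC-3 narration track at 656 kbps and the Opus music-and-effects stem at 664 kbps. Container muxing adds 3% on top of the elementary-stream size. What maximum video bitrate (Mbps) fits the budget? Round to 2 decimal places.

Budget: 1.5 GB = 12000.0 Mb.
Stream payload after overhead: 12000.0 / 1.03 = 11650.5 Mb.
55 min = 3300 s
Total bitrate budget: 11650.5 Mb / 3300 s = 3.530 Mbps.
Audio total: 656 + 664 = 1320 kbps = 1.320 Mbps.
Video: 3.530 − 1.320 = 2.210 Mbps.

2.21 Mbps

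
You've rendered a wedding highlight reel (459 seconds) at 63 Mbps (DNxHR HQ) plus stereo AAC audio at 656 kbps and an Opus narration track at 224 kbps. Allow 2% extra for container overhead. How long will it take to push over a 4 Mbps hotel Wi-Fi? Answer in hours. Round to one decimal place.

2.1 hours

Audio total: 656 + 224 = 880 kbps = 0.880 Mbps.
Total bitrate: 63.880 Mbps.
File: 63.880 Mbps × 459 s = 29320.9 Mb.
With 2% container overhead: ×1.02. → 29907.3 Mb.
At 4 Mbps: 29907.3 / 4 = 7476.8 s ≈ 2.08 hours.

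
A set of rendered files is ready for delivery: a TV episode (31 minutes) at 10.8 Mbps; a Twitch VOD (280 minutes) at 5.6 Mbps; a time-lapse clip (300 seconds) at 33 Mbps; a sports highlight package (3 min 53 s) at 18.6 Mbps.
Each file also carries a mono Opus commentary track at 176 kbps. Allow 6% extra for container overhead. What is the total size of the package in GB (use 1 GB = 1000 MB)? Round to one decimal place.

17.5 GB

Audio: 176 kbps = 0.176 Mbps.
TV episode: 10.976 Mbps × 1860 s × 1.06 = 21640.3 Mb
Twitch VOD: 5.776 Mbps × 16800 s × 1.06 = 102859.0 Mb
time-lapse clip: 33.176 Mbps × 300 s × 1.06 = 10550.0 Mb
sports highlight package: 18.776 Mbps × 233 s × 1.06 = 4637.3 Mb
Total: 139686.6 Mb = 17460.8 MB.
= 17.46 GB.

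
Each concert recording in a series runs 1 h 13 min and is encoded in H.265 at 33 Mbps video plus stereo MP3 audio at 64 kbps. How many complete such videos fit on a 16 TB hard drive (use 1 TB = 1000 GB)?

1 h 13 min = 73 min = 4380 s
Audio: 64 kbps = 0.064 Mbps.
Total bitrate: 33.064 Mbps.
Per item: 33.064 Mbps × 4380 s = 144,820 Mb = 18,103 MB.
Capacity: 16 TB = 128,000,000 Mb; 883.85 items → 883 complete.

883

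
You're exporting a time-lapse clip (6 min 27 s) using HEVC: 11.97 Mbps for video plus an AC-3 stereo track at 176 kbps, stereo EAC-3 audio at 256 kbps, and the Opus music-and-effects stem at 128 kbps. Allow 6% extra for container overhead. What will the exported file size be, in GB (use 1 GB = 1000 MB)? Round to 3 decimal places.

0.643 GB

6 min 27 s = 387 s
Audio total: 176 + 256 + 128 = 560 kbps = 0.560 Mbps.
Total bitrate: 11.97 + 0.560 = 12.530 Mbps.
Stream data: 12.530 Mbps × 387 s = 4849.1 Mb.
With 6% container overhead: ×1.06.
5,140 Mb ÷ 8 = 642.5 MB → 0.6425 GB.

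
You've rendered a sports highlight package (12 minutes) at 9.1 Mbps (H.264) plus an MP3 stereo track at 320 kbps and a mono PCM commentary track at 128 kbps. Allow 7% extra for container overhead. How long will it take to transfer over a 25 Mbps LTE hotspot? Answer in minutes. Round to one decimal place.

4.9 minutes

12 min = 720 s
Audio total: 320 + 128 = 448 kbps = 0.448 Mbps.
Total bitrate: 9.548 Mbps.
File: 9.548 Mbps × 720 s = 6874.6 Mb.
With 7% container overhead: ×1.07. → 7355.8 Mb.
At 25 Mbps: 7355.8 / 25 = 294.2 s ≈ 4.9 minutes.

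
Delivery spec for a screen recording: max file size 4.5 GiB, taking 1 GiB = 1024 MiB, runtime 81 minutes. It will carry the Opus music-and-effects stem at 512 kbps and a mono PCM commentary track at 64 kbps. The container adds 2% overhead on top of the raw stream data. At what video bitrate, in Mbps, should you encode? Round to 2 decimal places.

Budget: 4.5 GiB = 38654.7 Mb.
Stream payload after overhead: 38654.7 / 1.02 = 37896.8 Mb.
81 min = 4860 s
Total bitrate budget: 37896.8 Mb / 4860 s = 7.798 Mbps.
Audio total: 512 + 64 = 576 kbps = 0.576 Mbps.
Video: 7.798 − 0.576 = 7.222 Mbps.

7.22 Mbps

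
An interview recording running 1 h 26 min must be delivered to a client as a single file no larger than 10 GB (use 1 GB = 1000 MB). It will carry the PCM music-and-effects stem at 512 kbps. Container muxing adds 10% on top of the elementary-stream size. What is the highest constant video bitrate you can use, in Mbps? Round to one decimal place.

13.6 Mbps

Budget: 10 GB = 80000.0 Mb.
Stream payload after overhead: 80000.0 / 1.10 = 72727.3 Mb.
1 h 26 min = 86 min = 5160 s
Total bitrate budget: 72727.3 Mb / 5160 s = 14.094 Mbps.
Audio: 512 kbps = 0.512 Mbps.
Video: 14.094 − 0.512 = 13.582 Mbps.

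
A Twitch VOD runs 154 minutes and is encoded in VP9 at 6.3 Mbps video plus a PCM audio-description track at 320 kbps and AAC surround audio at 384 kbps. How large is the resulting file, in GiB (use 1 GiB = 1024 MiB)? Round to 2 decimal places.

7.53 GiB

154 min = 9240 s
Audio total: 320 + 384 = 704 kbps = 0.704 Mbps.
Total bitrate: 6.3 + 0.704 = 7.004 Mbps.
Stream data: 7.004 Mbps × 9240 s = 64717.0 Mb.
64,717 Mb = 8,089,620,000 bytes ÷ 1,073,741,824 = 7.534 GiB.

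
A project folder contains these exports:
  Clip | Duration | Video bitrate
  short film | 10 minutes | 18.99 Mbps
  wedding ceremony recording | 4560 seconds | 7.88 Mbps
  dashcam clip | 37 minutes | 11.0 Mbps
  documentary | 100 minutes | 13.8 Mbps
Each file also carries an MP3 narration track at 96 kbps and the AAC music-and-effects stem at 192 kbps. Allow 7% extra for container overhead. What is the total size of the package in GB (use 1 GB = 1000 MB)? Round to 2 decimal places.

Audio total: 96 + 192 = 288 kbps = 0.288 Mbps.
short film: 19.278 Mbps × 600 s × 1.07 = 12376.5 Mb
wedding ceremony recording: 8.168 Mbps × 4560 s × 1.07 = 39853.3 Mb
dashcam clip: 11.288 Mbps × 2220 s × 1.07 = 26813.5 Mb
documentary: 14.088 Mbps × 6000 s × 1.07 = 90445.0 Mb
Total: 169488.3 Mb = 21186.0 MB.
= 21.19 GB.

21.19 GB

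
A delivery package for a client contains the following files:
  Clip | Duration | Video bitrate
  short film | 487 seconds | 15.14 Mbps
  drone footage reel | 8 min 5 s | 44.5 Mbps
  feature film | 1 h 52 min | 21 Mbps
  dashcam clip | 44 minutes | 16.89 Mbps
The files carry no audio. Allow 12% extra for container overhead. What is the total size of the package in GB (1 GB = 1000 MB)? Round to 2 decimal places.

30.05 GB

short film: 15.140 Mbps × 487 s × 1.12 = 8258.0 Mb
drone footage reel: 44.500 Mbps × 485 s × 1.12 = 24172.4 Mb
feature film: 21.000 Mbps × 6720 s × 1.12 = 158054.4 Mb
dashcam clip: 16.890 Mbps × 2640 s × 1.12 = 49940.4 Mb
Total: 240425.1 Mb = 30053.1 MB.
= 30.05 GB.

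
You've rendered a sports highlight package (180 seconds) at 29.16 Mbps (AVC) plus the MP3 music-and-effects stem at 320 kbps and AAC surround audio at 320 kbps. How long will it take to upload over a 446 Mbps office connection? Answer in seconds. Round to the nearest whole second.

12 seconds

Audio total: 320 + 320 = 640 kbps = 0.640 Mbps.
Total bitrate: 29.800 Mbps.
File: 29.800 Mbps × 180 s = 5364.0 Mb.
At 446 Mbps: 5364.0 / 446 = 12.0 s ≈ 12 seconds.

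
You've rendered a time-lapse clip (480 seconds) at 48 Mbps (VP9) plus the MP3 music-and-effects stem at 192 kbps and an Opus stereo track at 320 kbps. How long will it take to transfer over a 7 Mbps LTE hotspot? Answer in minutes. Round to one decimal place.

55.4 minutes

Audio total: 192 + 320 = 512 kbps = 0.512 Mbps.
Total bitrate: 48.512 Mbps.
File: 48.512 Mbps × 480 s = 23285.8 Mb.
At 7 Mbps: 23285.8 / 7 = 3326.5 s ≈ 55.4 minutes.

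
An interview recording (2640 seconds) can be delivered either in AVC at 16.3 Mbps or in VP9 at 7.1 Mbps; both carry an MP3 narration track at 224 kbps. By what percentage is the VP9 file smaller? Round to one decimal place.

Audio: 224 kbps = 0.224 Mbps.
AVC: 16.524 Mbps × 2640 s = 43623.4 Mb = 5.453 GB.
VP9: 7.324 Mbps × 2640 s = 19335.4 Mb = 2.417 GB.
Reduction: (1 − 2.417/5.453) × 100 = 55.68%.

55.7%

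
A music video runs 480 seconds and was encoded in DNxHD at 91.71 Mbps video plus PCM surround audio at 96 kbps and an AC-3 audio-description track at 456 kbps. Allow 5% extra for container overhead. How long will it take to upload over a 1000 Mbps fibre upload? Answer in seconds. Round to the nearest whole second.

Audio total: 96 + 456 = 552 kbps = 0.552 Mbps.
Total bitrate: 92.262 Mbps.
File: 92.262 Mbps × 480 s = 44285.8 Mb.
With 5% container overhead: ×1.05. → 46500.0 Mb.
At 1000 Mbps: 46500.0 / 1000 = 46.5 s ≈ 46.5 seconds.

47 seconds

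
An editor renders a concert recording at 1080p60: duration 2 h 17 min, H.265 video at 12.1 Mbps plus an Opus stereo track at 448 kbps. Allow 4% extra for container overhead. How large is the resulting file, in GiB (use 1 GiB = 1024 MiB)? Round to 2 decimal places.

12.49 GiB

2 h 17 min = 137 min = 8220 s
Audio: 448 kbps = 0.448 Mbps.
Total bitrate: 12.1 + 0.448 = 12.548 Mbps.
Stream data: 12.548 Mbps × 8220 s = 103144.6 Mb.
With 4% container overhead: ×1.04.
107,270 Mb = 13,408,792,800 bytes ÷ 1,073,741,824 = 12.49 GiB.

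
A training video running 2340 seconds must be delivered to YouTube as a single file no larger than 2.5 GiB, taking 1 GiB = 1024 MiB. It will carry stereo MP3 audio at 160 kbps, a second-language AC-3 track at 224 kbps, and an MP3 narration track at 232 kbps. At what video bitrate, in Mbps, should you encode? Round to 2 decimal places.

8.56 Mbps

Budget: 2.5 GiB = 21474.8 Mb.
Total bitrate budget: 21474.8 Mb / 2340 s = 9.177 Mbps.
Audio total: 160 + 224 + 232 = 616 kbps = 0.616 Mbps.
Video: 9.177 − 0.616 = 8.561 Mbps.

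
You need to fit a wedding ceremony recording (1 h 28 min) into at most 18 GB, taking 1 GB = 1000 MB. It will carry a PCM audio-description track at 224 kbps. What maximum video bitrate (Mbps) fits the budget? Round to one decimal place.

Budget: 18 GB = 144000.0 Mb.
1 h 28 min = 88 min = 5280 s
Total bitrate budget: 144000.0 Mb / 5280 s = 27.273 Mbps.
Audio: 224 kbps = 0.224 Mbps.
Video: 27.273 − 0.224 = 27.049 Mbps.

27.0 Mbps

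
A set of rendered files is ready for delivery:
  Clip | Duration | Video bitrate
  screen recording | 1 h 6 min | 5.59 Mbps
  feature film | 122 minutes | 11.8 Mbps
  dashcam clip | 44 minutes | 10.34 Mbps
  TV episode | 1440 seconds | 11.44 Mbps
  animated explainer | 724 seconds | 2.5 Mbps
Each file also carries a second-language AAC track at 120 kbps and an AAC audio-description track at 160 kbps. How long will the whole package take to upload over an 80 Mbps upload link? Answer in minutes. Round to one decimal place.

Audio total: 120 + 160 = 280 kbps = 0.280 Mbps.
screen recording: 5.870 Mbps × 3960 s = 23245.2 Mb
feature film: 12.080 Mbps × 7320 s = 88425.6 Mb
dashcam clip: 10.620 Mbps × 2640 s = 28036.8 Mb
TV episode: 11.720 Mbps × 1440 s = 16876.8 Mb
animated explainer: 2.780 Mbps × 724 s = 2012.7 Mb
Total: 158597.1 Mb = 19824.6 MB.
At 80 Mbps: 158597.1 / 80 = 1982 s ≈ 33 minutes.

33.0 minutes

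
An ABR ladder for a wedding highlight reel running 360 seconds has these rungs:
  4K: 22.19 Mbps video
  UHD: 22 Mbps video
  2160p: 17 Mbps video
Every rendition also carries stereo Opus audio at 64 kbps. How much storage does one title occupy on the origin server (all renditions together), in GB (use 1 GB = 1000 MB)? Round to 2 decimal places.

2.76 GB

Audio: 64 kbps = 0.064 Mbps.
Sum of rendition bitrates: (22.19+0.064) + (22+0.064) + (17+0.064) = 61.382 Mbps.
× 360 s = 22,098 Mb = 2,762 MB = 2.762 GB.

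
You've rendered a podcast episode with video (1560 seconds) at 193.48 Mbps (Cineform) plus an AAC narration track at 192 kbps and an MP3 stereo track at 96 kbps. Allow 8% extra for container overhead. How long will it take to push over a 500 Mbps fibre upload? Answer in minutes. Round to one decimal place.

Audio total: 192 + 96 = 288 kbps = 0.288 Mbps.
Total bitrate: 193.768 Mbps.
File: 193.768 Mbps × 1560 s = 302278.1 Mb.
With 8% container overhead: ×1.08. → 326460.3 Mb.
At 500 Mbps: 326460.3 / 500 = 652.9 s ≈ 10.9 minutes.

10.9 minutes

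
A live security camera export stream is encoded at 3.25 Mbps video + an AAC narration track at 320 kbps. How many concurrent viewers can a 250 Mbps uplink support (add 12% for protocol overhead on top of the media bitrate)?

Audio: 320 kbps = 0.320 Mbps.
Per-viewer media rate: 3.570 Mbps.
On the wire with 12% overhead: 3.998 Mbps.
250 Mbps = 250.0 Mbps; 250.0 / 3.998 = 62.53 → 62 viewers.

62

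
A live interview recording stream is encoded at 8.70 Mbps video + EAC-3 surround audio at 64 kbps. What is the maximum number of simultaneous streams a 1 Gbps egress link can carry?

Audio: 64 kbps = 0.064 Mbps.
Per-viewer media rate: 8.764 Mbps.
1 Gbps = 1,000 Mbps; 1,000 / 8.764 = 114.10 → 114 viewers.

114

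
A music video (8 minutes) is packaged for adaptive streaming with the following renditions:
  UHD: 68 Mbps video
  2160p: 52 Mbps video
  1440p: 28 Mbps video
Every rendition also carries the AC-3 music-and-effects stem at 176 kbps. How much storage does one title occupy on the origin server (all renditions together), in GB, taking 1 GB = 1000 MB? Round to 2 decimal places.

8.91 GB

8 min = 480 s
Audio: 176 kbps = 0.176 Mbps.
Sum of rendition bitrates: (68+0.176) + (52+0.176) + (28+0.176) = 148.528 Mbps.
× 480 s = 71,293 Mb = 8,912 MB = 8.912 GB.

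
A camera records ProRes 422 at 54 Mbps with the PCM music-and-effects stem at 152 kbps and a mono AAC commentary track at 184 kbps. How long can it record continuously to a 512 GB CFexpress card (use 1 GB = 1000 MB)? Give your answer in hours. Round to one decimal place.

Audio total: 152 + 184 = 336 kbps = 0.336 Mbps.
Total bitrate: 54 + 0.336 = 54.336 Mbps.
Capacity: 512 GB = 4,096,000 Mb.
Recording time: 4,096,000 / 54.336 = 75,383 s ≈ 20.9 hours.

20.9 hours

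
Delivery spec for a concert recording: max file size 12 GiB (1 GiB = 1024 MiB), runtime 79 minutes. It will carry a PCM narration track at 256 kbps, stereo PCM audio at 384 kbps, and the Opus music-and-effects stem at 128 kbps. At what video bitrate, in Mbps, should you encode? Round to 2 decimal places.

20.98 Mbps

Budget: 12 GiB = 103079.2 Mb.
79 min = 4740 s
Total bitrate budget: 103079.2 Mb / 4740 s = 21.747 Mbps.
Audio total: 256 + 384 + 128 = 768 kbps = 0.768 Mbps.
Video: 21.747 − 0.768 = 20.979 Mbps.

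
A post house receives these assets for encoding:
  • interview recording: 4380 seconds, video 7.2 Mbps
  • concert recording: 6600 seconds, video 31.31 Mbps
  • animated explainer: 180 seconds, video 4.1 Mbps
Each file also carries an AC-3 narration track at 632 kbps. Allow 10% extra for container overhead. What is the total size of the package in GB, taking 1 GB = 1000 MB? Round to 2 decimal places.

Audio: 632 kbps = 0.632 Mbps.
interview recording: 7.832 Mbps × 4380 s × 1.10 = 37734.6 Mb
concert recording: 31.942 Mbps × 6600 s × 1.10 = 231898.9 Mb
animated explainer: 4.732 Mbps × 180 s × 1.10 = 936.9 Mb
Total: 270570.4 Mb = 33821.3 MB.
= 33.82 GB.

33.82 GB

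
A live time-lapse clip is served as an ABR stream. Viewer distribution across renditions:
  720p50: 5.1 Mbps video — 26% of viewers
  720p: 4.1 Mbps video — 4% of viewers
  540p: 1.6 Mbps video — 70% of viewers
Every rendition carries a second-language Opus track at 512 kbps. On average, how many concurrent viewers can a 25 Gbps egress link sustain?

8007

Audio: 512 kbps = 0.512 Mbps.
Average per-viewer bitrate: 0.26×5.612 + 0.04×4.612 + 0.70×2.112 = 3.122 Mbps.
25 Gbps = 25,000 Mbps; 25,000 / 3.122 = 8007.69 → 8007.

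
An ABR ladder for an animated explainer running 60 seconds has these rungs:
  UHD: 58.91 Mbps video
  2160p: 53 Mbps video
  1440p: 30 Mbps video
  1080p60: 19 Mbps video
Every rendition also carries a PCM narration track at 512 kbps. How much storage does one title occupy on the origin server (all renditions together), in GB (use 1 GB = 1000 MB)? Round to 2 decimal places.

Audio: 512 kbps = 0.512 Mbps.
Sum of rendition bitrates: (58.91+0.512) + (53+0.512) + (30+0.512) + (19+0.512) = 162.958 Mbps.
× 60 s = 9,777 Mb = 1,222 MB = 1.222 GB.

1.22 GB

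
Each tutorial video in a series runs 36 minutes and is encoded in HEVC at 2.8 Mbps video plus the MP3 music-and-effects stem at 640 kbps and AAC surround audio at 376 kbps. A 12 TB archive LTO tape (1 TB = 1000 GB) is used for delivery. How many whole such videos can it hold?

36 min = 2160 s
Audio total: 640 + 376 = 1016 kbps = 1.016 Mbps.
Total bitrate: 3.816 Mbps.
Per item: 3.816 Mbps × 2160 s = 8,243 Mb = 1,030 MB.
Capacity: 12 TB = 96,000,000 Mb; 11646.87 items → 11646 complete.

11646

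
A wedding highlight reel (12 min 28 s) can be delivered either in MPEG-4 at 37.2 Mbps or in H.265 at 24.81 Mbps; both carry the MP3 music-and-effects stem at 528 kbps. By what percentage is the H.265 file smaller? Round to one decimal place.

32.8%

12 min 28 s = 748 s
Audio: 528 kbps = 0.528 Mbps.
MPEG-4: 37.728 Mbps × 748 s = 28220.5 Mb = 3.285 GiB.
H.265: 25.338 Mbps × 748 s = 18952.8 Mb = 2.206 GiB.
Reduction: (1 − 2.206/3.285) × 100 = 32.84%.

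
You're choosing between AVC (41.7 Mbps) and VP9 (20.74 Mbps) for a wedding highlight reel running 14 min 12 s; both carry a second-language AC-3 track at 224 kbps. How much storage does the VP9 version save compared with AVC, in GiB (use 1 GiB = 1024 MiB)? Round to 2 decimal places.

14 min 12 s = 852 s
Audio: 224 kbps = 0.224 Mbps.
AVC: 41.924 Mbps × 852 s = 35719.2 Mb = 4.158 GiB.
VP9: 20.964 Mbps × 852 s = 17861.3 Mb = 2.079 GiB.
Saving: 4.158 − 2.079 = 2.079 GiB.

2.08 GiB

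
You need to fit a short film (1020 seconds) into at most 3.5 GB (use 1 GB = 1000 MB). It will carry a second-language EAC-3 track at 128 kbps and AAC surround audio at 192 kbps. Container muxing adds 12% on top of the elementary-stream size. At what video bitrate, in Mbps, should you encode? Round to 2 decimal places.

Budget: 3.5 GB = 28000.0 Mb.
Stream payload after overhead: 28000.0 / 1.12 = 25000.0 Mb.
Total bitrate budget: 25000.0 Mb / 1020 s = 24.510 Mbps.
Audio total: 128 + 192 = 320 kbps = 0.320 Mbps.
Video: 24.510 − 0.320 = 24.190 Mbps.

24.19 Mbps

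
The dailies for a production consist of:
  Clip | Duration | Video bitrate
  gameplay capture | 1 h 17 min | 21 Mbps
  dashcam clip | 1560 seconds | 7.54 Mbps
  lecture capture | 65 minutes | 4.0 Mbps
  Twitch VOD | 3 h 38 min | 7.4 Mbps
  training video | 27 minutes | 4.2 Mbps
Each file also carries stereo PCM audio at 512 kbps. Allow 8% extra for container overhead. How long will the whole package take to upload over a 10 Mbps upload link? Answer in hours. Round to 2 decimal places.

7.22 hours

Audio: 512 kbps = 0.512 Mbps.
gameplay capture: 21.512 Mbps × 4620 s × 1.08 = 107336.3 Mb
dashcam clip: 8.052 Mbps × 1560 s × 1.08 = 13566.0 Mb
lecture capture: 4.512 Mbps × 3900 s × 1.08 = 19004.5 Mb
Twitch VOD: 7.912 Mbps × 13080 s × 1.08 = 111768.1 Mb
training video: 4.712 Mbps × 1620 s × 1.08 = 8244.1 Mb
Total: 259919.0 Mb = 32489.9 MB.
At 10 Mbps: 259919.0 / 10 = 25992 s ≈ 7.22 hours.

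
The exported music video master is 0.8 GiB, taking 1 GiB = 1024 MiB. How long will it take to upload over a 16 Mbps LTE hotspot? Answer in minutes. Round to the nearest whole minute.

File: 0.8 GiB = 6871.9 Mb.
At 16 Mbps: 6871.9 / 16 = 429.5 s ≈ 7.16 minutes.

7 minutes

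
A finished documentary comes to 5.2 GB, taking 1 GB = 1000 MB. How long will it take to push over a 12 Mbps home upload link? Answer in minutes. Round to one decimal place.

57.8 minutes

File: 5.2 GB = 41600.0 Mb.
At 12 Mbps: 41600.0 / 12 = 3466.7 s ≈ 57.8 minutes.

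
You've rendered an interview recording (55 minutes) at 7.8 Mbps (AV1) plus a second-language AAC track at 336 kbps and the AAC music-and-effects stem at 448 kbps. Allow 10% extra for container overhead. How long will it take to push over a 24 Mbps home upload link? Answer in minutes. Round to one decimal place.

21.6 minutes

55 min = 3300 s
Audio total: 336 + 448 = 784 kbps = 0.784 Mbps.
Total bitrate: 8.584 Mbps.
File: 8.584 Mbps × 3300 s = 28327.2 Mb.
With 10% container overhead: ×1.10. → 31159.9 Mb.
At 24 Mbps: 31159.9 / 24 = 1298.3 s ≈ 21.6 minutes.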